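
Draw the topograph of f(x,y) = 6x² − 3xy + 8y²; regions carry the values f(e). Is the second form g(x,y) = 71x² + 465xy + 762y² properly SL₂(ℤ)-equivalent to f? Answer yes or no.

D₁ = -183, D₂ = -183
f: reduced (well bottom): (6,-3,8) with a≤c, −a<b≤a
g: translate: b→39 (≡465 mod 142), so (71,465,762)→(71,39,6)
g: flip: (71,39,6)→(6,-39,71)
g: translate: b→-3 (≡-39 mod 12), so (6,-39,71)→(6,-3,8)
g: reduced (well bottom): (6,-3,8) with a≤c, −a<b≤a
reduced forms (6, -3, 8) vs (6, -3, 8) ⇒ equivalent

yes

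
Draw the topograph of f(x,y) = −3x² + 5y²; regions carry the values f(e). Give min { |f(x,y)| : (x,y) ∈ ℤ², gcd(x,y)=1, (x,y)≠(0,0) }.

descent: ρ → (5,0,-3)
descent: ρ → (-3,6,2)  [lands on river]
river: ρ → (2,6,-3)
closes: descent 2, river 2
min |a| on river = 2

2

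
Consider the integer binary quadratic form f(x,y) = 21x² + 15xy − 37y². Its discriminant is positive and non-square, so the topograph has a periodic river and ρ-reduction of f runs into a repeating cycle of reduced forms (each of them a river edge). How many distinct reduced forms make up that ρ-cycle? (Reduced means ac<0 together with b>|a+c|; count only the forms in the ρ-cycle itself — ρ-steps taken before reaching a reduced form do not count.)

D = 3333, ⌊√D⌋ = 57
descent: ρ → (-37,-15,21)
descent: ρ → (21,57,-1)  [lands on river]
river: ρ → (-1,57,21)
river: ρ → (21,27,-31)
river: ρ → (-31,35,17)
river: ρ → (17,33,-33)
river: ρ → (-33,33,17)
river: ρ → (17,35,-31)
river: ρ → (-31,27,21)
ρ-cycle length = 8 (tail of 2 descent steps not counted)

8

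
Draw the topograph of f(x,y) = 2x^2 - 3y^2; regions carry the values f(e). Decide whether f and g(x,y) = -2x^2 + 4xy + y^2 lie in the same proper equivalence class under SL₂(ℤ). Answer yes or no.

D₁ = 24, D₂ = 24
river cycle of f (length 2): (2, 4, -1), (-1, 4, 2)
river cycle of g (length 2): (1, 4, -2), (-2, 4, 1)
cycles differ ⇒ inequivalent

no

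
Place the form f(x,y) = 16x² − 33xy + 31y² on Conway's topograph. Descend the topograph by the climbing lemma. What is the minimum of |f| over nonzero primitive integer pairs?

translate: b→-1 (≡-33 mod 32), so (16,-33,31)→(16,-1,14)
flip: (16,-1,14)→(14,1,16)
reduced (well bottom): (14,1,16) with a≤c, −a<b≤a
well minimum = a = 14

14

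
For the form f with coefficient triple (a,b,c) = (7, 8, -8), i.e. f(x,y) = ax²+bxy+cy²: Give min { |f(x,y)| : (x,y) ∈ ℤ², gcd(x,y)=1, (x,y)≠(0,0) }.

river: ρ → (-8,8,7)
river: ρ → (7,6,-9)
river: ρ → (-9,12,4)
river: ρ → (4,12,-9)
river: ρ → (-9,6,7)
river: ρ → (7,8,-8)
closes: descent 0, river 6
min |a| on river = 4

4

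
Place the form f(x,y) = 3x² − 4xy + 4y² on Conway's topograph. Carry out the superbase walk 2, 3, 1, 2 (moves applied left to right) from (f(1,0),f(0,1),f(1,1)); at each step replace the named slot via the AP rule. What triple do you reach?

start (3,4,3) = (f(1,0),f(0,1),f(1,1))
replace slot 2: 2·(3+3) − 4 = 8 → (3,8,3)
replace slot 3: 2·(3+8) − 3 = 19 → (3,8,19)
replace slot 1: 2·(8+19) − 3 = 51 → (51,8,19)
replace slot 2: 2·(51+19) − 8 = 132 → (51,132,19)

51,132,19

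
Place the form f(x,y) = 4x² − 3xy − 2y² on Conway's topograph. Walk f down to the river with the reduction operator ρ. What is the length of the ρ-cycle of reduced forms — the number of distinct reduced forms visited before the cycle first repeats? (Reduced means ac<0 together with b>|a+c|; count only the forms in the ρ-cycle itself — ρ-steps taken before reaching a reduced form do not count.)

D = 41, ⌊√D⌋ = 6
descent: ρ → (-2,3,4)  [lands on river]
river: ρ → (4,5,-1)
river: ρ → (-1,5,4)
river: ρ → (4,3,-2)
river: ρ → (-2,5,2)
river: ρ → (2,3,-4)
river: ρ → (-4,5,1)
river: ρ → (1,5,-4)
river: ρ → (-4,3,2)
river: ρ → (2,5,-2)
ρ-cycle length = 10 (tail of 1 descent step not counted)

10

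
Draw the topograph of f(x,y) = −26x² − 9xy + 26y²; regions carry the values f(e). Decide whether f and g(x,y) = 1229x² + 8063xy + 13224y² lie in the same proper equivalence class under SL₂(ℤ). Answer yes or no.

D₁ = 2785, D₂ = 2785
river cycle of f (length 62): (26, 9, -26), (-26, 43, 9), (9, 47, -16), (-16, 49, 6), (6, 47, -24), (-24, 49, 4), (4, 47, -36), (-36, 25, 15), (15, 35, -26), (-26, 17, 24), … (52 more)
river cycle of g (length 62): (9, 47, -16), (-16, 49, 6), (6, 47, -24), (-24, 49, 4), (4, 47, -36), (-36, 25, 15), (15, 35, -26), (-26, 17, 24), (24, 31, -19), (-19, 45, 10), … (52 more)
cycles coincide ⇒ equivalent

yes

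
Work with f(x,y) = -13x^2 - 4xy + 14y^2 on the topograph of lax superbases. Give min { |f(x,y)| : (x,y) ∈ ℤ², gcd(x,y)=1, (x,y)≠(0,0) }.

descent: ρ → (14,4,-13)  [lands on river]
river: ρ → (-13,22,5)
river: ρ → (5,18,-21)
river: ρ → (-21,24,2)
river: ρ → (2,24,-21)
river: ρ → (-21,18,5)
river: ρ → (5,22,-13)
river: ρ → (-13,4,14)
river: ρ → (14,24,-3)
river: ρ → (-3,24,14)
closes: descent 1, river 10
min |a| on river = 2

2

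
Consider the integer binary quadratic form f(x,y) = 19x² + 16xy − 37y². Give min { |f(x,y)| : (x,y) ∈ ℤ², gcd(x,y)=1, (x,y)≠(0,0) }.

descent: ρ → (-37,-16,19)
descent: ρ → (19,54,-2)  [lands on river]
river: ρ → (-2,54,19)
river: ρ → (19,22,-34)
river: ρ → (-34,46,7)
river: ρ → (7,52,-13)
river: ρ → (-13,52,7)
river: ρ → (7,46,-34)
river: ρ → (-34,22,19)
closes: descent 2, river 8
min |a| on river = 2

2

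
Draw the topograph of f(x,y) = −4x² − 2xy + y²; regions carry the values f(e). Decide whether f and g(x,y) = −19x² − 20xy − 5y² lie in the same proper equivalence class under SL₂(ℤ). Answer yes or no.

D₁ = 20, D₂ = 20
river cycle of f (length 2): (1, 4, -1), (-1, 4, 1)
river cycle of g (length 2): (1, 4, -1), (-1, 4, 1)
cycles coincide ⇒ equivalent

yes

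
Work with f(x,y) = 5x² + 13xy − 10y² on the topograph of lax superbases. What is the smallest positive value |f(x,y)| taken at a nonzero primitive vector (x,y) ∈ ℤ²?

river: ρ → (-10,7,8)
river: ρ → (8,9,-9)
river: ρ → (-9,9,8)
river: ρ → (8,7,-10)
river: ρ → (-10,13,5)
river: ρ → (5,17,-4)
river: ρ → (-4,15,9)
river: ρ → (9,3,-10)
river: ρ → (-10,17,2)
river: ρ → (2,19,-1)
river: ρ → (-1,19,2)
river: ρ → (2,17,-10)
river: ρ → (-10,3,9)
river: ρ → (9,15,-4)
river: ρ → (-4,17,5)
river: ρ → (5,13,-10)
closes: descent 0, river 16
min |a| on river = 1

1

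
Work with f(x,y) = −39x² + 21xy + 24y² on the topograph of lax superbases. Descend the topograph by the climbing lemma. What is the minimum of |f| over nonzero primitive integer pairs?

river: ρ → (24,27,-36)
river: ρ → (-36,45,15)
river: ρ → (15,45,-36)
river: ρ → (-36,27,24)
river: ρ → (24,21,-39)
river: ρ → (-39,57,6)
river: ρ → (6,63,-9)
river: ρ → (-9,63,6)
river: ρ → (6,57,-39)
river: ρ → (-39,21,24)
closes: descent 0, river 10
min |a| on river = 6

6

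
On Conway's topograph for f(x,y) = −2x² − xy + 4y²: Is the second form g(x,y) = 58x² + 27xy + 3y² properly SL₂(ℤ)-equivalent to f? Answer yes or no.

D₁ = 33, D₂ = 33
river cycle of f (length 4): (-2, 3, 3), (3, 3, -2), (-2, 5, 1), (1, 5, -2)
river cycle of g (length 4): (3, 3, -2), (-2, 5, 1), (1, 5, -2), (-2, 3, 3)
cycles coincide ⇒ equivalent

yes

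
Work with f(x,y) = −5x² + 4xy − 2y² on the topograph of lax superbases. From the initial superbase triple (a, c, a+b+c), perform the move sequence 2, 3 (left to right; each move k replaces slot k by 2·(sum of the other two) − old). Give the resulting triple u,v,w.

start (-5,-2,-3) = (f(1,0),f(0,1),f(1,1))
replace slot 2: 2·((-5)+(-3)) − (-2) = -14 → (-5,-14,-3)
replace slot 3: 2·((-5)+(-14)) − (-3) = -35 → (-5,-14,-35)

-5,-14,-35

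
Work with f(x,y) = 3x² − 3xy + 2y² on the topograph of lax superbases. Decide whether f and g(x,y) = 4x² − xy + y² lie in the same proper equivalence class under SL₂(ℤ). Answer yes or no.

D₁ = -15, D₂ = -15
f: translate: b→3 (≡-3 mod 6), so (3,-3,2)→(3,3,2)
f: flip: (3,3,2)→(2,-3,3)
f: translate: b→1 (≡-3 mod 4), so (2,-3,3)→(2,1,2)
f: reduced (well bottom): (2,1,2) with a≤c, −a<b≤a
g: flip: (4,-1,1)→(1,1,4)
g: reduced (well bottom): (1,1,4) with a≤c, −a<b≤a
reduced forms (2, 1, 2) vs (1, 1, 4) ⇒ inequivalent

no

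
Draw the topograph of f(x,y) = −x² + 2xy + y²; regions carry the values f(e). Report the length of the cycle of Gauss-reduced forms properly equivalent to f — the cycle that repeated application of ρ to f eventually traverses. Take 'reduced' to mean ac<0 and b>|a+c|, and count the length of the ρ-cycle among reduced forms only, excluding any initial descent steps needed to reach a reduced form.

D = 8, ⌊√D⌋ = 2
river: ρ → (1,2,-1)
river: ρ → (-1,2,1)
ρ-cycle length = 2 (tail of 0 descent steps not counted)

2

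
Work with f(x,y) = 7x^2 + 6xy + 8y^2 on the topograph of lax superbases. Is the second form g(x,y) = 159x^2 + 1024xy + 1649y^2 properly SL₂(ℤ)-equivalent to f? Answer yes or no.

D₁ = -188, D₂ = -188
f: reduced (well bottom): (7,6,8) with a≤c, −a<b≤a
g: translate: b→70 (≡1024 mod 318), so (159,1024,1649)→(159,70,8)
g: flip: (159,70,8)→(8,-70,159)
g: translate: b→-6 (≡-70 mod 16), so (8,-70,159)→(8,-6,7)
g: flip: (8,-6,7)→(7,6,8)
g: reduced (well bottom): (7,6,8) with a≤c, −a<b≤a
reduced forms (7, 6, 8) vs (7, 6, 8) ⇒ equivalent

yes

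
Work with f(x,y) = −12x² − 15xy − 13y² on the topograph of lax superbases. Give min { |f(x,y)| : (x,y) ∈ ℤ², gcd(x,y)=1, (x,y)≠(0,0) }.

translate: b→-9 (≡15 mod 24), so (12,15,13)→(12,-9,10)
flip: (12,-9,10)→(10,9,12)
reduced (well bottom): (10,9,12) with a≤c, −a<b≤a
well minimum |f| = |-10| = 10 (negative-definite)

10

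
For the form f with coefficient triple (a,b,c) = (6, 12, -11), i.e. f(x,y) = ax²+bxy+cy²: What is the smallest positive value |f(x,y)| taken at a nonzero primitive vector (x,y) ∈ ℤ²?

river: ρ → (-11,10,7)
river: ρ → (7,18,-3)
river: ρ → (-3,18,7)
river: ρ → (7,10,-11)
river: ρ → (-11,12,6)
river: ρ → (6,12,-11)
closes: descent 0, river 6
min |a| on river = 3

3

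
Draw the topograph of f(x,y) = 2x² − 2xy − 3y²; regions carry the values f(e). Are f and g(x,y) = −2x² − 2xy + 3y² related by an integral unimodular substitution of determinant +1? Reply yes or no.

D₁ = 28, D₂ = 28
river cycle of f (length 4): (-3, 2, 2), (2, 2, -3), (-3, 4, 1), (1, 4, -3)
river cycle of g (length 4): (3, 2, -2), (-2, 2, 3), (3, 4, -1), (-1, 4, 3)
cycles differ ⇒ inequivalent

no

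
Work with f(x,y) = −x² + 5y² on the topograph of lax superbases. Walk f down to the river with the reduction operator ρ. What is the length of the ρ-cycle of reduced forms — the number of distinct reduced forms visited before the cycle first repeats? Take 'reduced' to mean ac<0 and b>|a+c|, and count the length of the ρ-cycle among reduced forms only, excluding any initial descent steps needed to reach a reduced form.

D = 20, ⌊√D⌋ = 4
descent: ρ → (5,0,-1)
descent: ρ → (-1,4,1)  [lands on river]
river: ρ → (1,4,-1)
ρ-cycle length = 2 (tail of 2 descent steps not counted)

2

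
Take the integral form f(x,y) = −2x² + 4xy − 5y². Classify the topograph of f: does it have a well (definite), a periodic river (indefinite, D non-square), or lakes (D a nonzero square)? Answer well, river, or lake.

D = b²−4ac = 4² − 4·(-2)·(-5) = -24
D < 0 ⇒ definite ⇒ every region one sign ⇒ single well

well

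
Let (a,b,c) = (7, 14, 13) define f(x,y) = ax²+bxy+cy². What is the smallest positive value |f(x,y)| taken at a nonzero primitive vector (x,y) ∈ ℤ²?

translate: b→0 (≡14 mod 14), so (7,14,13)→(7,0,6)
flip: (7,0,6)→(6,0,7)
reduced (well bottom): (6,0,7) with a≤c, −a<b≤a
well minimum = a = 6

6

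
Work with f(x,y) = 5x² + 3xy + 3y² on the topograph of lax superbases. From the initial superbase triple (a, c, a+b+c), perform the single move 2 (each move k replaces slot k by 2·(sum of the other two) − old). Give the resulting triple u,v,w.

start (5,3,11) = (f(1,0),f(0,1),f(1,1))
replace slot 2: 2·(5+11) − 3 = 29 → (5,29,11)

5,29,11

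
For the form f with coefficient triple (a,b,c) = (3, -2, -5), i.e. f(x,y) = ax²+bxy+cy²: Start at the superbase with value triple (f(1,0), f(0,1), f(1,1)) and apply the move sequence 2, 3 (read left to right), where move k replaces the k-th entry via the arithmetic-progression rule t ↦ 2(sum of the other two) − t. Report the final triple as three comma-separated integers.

start (3,-5,-4) = (f(1,0),f(0,1),f(1,1))
replace slot 2: 2·(3+(-4)) − (-5) = 3 → (3,3,-4)
replace slot 3: 2·(3+3) − (-4) = 16 → (3,3,16)

3,3,16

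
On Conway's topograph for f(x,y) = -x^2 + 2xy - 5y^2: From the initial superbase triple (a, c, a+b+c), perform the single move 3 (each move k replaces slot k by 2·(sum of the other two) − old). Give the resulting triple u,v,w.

start (-1,-5,-4) = (f(1,0),f(0,1),f(1,1))
replace slot 3: 2·((-1)+(-5)) − (-4) = -8 → (-1,-5,-8)

-1,-5,-8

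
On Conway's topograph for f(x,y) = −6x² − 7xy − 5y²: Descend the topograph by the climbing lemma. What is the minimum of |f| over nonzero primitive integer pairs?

translate: b→-5 (≡7 mod 12), so (6,7,5)→(6,-5,4)
flip: (6,-5,4)→(4,5,6)
translate: b→-3 (≡5 mod 8), so (4,5,6)→(4,-3,5)
reduced (well bottom): (4,-3,5) with a≤c, −a<b≤a
well minimum |f| = |-4| = 4 (negative-definite)

4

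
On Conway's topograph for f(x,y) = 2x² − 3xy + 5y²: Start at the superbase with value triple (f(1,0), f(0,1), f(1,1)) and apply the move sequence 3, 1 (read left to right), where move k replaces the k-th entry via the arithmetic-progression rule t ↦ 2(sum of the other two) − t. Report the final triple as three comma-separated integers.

start (2,5,4) = (f(1,0),f(0,1),f(1,1))
replace slot 3: 2·(2+5) − 4 = 10 → (2,5,10)
replace slot 1: 2·(5+10) − 2 = 28 → (28,5,10)

28,5,10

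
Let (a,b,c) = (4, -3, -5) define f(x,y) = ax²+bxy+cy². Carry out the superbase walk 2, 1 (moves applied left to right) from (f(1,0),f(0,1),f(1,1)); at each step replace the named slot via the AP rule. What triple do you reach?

start (4,-5,-4) = (f(1,0),f(0,1),f(1,1))
replace slot 2: 2·(4+(-4)) − (-5) = 5 → (4,5,-4)
replace slot 1: 2·(5+(-4)) − 4 = -2 → (-2,5,-4)

-2,5,-4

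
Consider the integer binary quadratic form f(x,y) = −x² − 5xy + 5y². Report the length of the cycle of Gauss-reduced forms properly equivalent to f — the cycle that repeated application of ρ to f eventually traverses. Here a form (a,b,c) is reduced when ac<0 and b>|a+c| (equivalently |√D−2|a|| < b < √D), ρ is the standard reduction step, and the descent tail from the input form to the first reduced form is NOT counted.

D = 45, ⌊√D⌋ = 6
descent: ρ → (5,5,-1)  [lands on river]
river: ρ → (-1,5,5)
ρ-cycle length = 2 (tail of 1 descent step not counted)

2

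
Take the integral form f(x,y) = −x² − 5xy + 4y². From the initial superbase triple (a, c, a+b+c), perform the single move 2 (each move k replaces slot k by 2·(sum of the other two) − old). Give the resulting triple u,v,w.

start (-1,4,-2) = (f(1,0),f(0,1),f(1,1))
replace slot 2: 2·((-1)+(-2)) − 4 = -10 → (-1,-10,-2)

-1,-10,-2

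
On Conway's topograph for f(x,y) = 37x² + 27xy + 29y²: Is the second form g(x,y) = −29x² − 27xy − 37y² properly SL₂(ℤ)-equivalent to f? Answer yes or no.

D₁ = -3563, D₂ = -3563
f: flip: (37,27,29)→(29,-27,37)
f: reduced (well bottom): (29,-27,37) with a≤c, −a<b≤a
g is negative-definite; reduce −g:
−g: reduced (well bottom): (29,27,37) with a≤c, −a<b≤a
flip sign back: reduced form of g is (-29,-27,-37)
reduced forms (29, -27, 37) vs (-29, -27, -37) ⇒ inequivalent

no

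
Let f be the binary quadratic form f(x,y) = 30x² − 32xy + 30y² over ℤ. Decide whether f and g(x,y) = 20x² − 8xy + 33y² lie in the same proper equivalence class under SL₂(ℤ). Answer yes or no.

D₁ = -2576, D₂ = -2576
f: translate: b→28 (≡-32 mod 60), so (30,-32,30)→(30,28,28)
f: flip: (30,28,28)→(28,-28,30)
f: translate: b→28 (≡-28 mod 56), so (28,-28,30)→(28,28,30)
f: reduced (well bottom): (28,28,30) with a≤c, −a<b≤a
g: reduced (well bottom): (20,-8,33) with a≤c, −a<b≤a
reduced forms (28, 28, 30) vs (20, -8, 33) ⇒ inequivalent

no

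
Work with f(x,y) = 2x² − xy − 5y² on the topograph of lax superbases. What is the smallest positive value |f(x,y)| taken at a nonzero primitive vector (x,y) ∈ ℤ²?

descent: ρ → (-5,1,2)
descent: ρ → (2,3,-4)  [lands on river]
river: ρ → (-4,5,1)
river: ρ → (1,5,-4)
river: ρ → (-4,3,2)
river: ρ → (2,5,-2)
river: ρ → (-2,3,4)
river: ρ → (4,5,-1)
river: ρ → (-1,5,4)
river: ρ → (4,3,-2)
river: ρ → (-2,5,2)
closes: descent 2, river 10
min |a| on river = 1

1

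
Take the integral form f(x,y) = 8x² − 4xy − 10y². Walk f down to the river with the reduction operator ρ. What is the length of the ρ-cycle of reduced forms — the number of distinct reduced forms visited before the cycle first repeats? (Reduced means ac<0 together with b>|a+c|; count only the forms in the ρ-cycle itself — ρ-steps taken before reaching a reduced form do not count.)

D = 336, ⌊√D⌋ = 18
descent: ρ → (-10,4,8)  [lands on river]
river: ρ → (8,12,-6)
river: ρ → (-6,12,8)
river: ρ → (8,4,-10)
river: ρ → (-10,16,2)
river: ρ → (2,16,-10)
ρ-cycle length = 6 (tail of 1 descent step not counted)

6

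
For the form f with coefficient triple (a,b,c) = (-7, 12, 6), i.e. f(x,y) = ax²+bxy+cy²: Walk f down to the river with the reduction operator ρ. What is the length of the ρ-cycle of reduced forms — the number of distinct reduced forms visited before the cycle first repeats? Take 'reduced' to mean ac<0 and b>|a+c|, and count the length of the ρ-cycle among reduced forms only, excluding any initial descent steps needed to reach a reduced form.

D = 312, ⌊√D⌋ = 17
river: ρ → (6,12,-7)
river: ρ → (-7,16,2)
river: ρ → (2,16,-7)
river: ρ → (-7,12,6)
ρ-cycle length = 4 (tail of 0 descent steps not counted)

4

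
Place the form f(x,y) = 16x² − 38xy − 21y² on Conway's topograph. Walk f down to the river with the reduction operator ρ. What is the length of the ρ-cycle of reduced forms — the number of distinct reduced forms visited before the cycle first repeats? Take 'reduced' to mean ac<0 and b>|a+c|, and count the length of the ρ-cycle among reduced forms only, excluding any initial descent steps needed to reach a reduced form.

D = 2788, ⌊√D⌋ = 52
descent: ρ → (-21,38,16)  [lands on river]
river: ρ → (16,26,-33)
river: ρ → (-33,40,9)
river: ρ → (9,50,-8)
river: ρ → (-8,46,21)
river: ρ → (21,38,-16)
river: ρ → (-16,26,33)
river: ρ → (33,40,-9)
river: ρ → (-9,50,8)
river: ρ → (8,46,-21)
ρ-cycle length = 10 (tail of 1 descent step not counted)

10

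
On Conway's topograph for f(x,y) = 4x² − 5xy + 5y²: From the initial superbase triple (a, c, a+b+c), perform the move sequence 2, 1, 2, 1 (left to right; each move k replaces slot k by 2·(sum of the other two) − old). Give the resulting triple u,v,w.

start (4,5,4) = (f(1,0),f(0,1),f(1,1))
replace slot 2: 2·(4+4) − 5 = 11 → (4,11,4)
replace slot 1: 2·(11+4) − 4 = 26 → (26,11,4)
replace slot 2: 2·(26+4) − 11 = 49 → (26,49,4)
replace slot 1: 2·(49+4) − 26 = 80 → (80,49,4)

80,49,4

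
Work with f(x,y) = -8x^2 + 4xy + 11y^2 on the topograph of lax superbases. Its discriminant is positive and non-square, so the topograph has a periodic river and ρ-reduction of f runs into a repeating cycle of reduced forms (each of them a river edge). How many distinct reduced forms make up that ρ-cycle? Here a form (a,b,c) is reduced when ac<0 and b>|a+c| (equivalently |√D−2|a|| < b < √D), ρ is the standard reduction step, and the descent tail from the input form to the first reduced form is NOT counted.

D = 368, ⌊√D⌋ = 19
river: ρ → (11,18,-1)
river: ρ → (-1,18,11)
river: ρ → (11,4,-8)
river: ρ → (-8,12,7)
river: ρ → (7,16,-4)
river: ρ → (-4,16,7)
river: ρ → (7,12,-8)
river: ρ → (-8,4,11)
ρ-cycle length = 8 (tail of 0 descent steps not counted)

8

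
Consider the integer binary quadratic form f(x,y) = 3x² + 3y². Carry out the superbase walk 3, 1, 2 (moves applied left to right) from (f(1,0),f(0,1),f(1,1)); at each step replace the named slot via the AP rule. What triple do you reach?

start (3,3,6) = (f(1,0),f(0,1),f(1,1))
replace slot 3: 2·(3+3) − 6 = 6 → (3,3,6)
replace slot 1: 2·(3+6) − 3 = 15 → (15,3,6)
replace slot 2: 2·(15+6) − 3 = 39 → (15,39,6)

15,39,6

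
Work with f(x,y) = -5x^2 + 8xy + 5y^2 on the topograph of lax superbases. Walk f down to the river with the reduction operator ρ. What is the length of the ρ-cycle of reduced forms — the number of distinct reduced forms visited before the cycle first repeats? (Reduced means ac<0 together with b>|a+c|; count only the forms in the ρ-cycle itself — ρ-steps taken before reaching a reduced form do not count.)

D = 164, ⌊√D⌋ = 12
river: ρ → (5,12,-1)
river: ρ → (-1,12,5)
river: ρ → (5,8,-5)
river: ρ → (-5,12,1)
river: ρ → (1,12,-5)
river: ρ → (-5,8,5)
ρ-cycle length = 6 (tail of 0 descent steps not counted)

6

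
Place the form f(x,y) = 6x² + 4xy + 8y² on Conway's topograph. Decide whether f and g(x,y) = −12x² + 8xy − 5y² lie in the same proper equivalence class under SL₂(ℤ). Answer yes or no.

D₁ = -176, D₂ = -176
f: reduced (well bottom): (6,4,8) with a≤c, −a<b≤a
g is negative-definite; reduce −g:
−g: flip: (12,-8,5)→(5,8,12)
−g: translate: b→-2 (≡8 mod 10), so (5,8,12)→(5,-2,9)
−g: reduced (well bottom): (5,-2,9) with a≤c, −a<b≤a
flip sign back: reduced form of g is (-5,2,-9)
reduced forms (6, 4, 8) vs (-5, 2, -9) ⇒ inequivalent

no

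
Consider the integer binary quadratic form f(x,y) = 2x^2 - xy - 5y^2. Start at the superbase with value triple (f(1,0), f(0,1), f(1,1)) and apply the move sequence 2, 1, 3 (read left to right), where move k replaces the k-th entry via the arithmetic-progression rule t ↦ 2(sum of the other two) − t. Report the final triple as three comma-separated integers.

start (2,-5,-4) = (f(1,0),f(0,1),f(1,1))
replace slot 2: 2·(2+(-4)) − (-5) = 1 → (2,1,-4)
replace slot 1: 2·(1+(-4)) − 2 = -8 → (-8,1,-4)
replace slot 3: 2·((-8)+1) − (-4) = -10 → (-8,1,-10)

-8,1,-10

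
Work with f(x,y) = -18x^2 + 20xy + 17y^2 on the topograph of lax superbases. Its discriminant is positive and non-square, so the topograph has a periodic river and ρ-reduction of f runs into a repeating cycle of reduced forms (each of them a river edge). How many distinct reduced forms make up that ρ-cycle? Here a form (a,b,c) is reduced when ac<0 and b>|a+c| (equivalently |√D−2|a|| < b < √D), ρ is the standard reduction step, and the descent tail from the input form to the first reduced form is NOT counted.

D = 1624, ⌊√D⌋ = 40
river: ρ → (17,14,-21)
river: ρ → (-21,28,10)
river: ρ → (10,32,-15)
river: ρ → (-15,28,14)
river: ρ → (14,28,-15)
river: ρ → (-15,32,10)
river: ρ → (10,28,-21)
river: ρ → (-21,14,17)
river: ρ → (17,20,-18)
river: ρ → (-18,16,19)
river: ρ → (19,22,-15)
river: ρ → (-15,38,3)
river: ρ → (3,40,-2)
river: ρ → (-2,40,3)
river: ρ → (3,38,-15)
river: ρ → (-15,22,19)
river: ρ → (19,16,-18)
river: ρ → (-18,20,17)
ρ-cycle length = 18 (tail of 0 descent steps not counted)

18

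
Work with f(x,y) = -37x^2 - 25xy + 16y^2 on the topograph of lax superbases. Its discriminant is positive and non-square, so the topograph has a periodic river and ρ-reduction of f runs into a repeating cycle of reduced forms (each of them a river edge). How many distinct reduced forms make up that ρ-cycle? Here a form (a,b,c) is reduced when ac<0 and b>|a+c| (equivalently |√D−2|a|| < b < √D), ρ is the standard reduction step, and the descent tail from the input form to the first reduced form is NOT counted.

D = 2993, ⌊√D⌋ = 54
descent: ρ → (16,25,-37)  [lands on river]
river: ρ → (-37,49,4)
river: ρ → (4,47,-49)
river: ρ → (-49,51,2)
river: ρ → (2,53,-23)
river: ρ → (-23,39,16)
ρ-cycle length = 6 (tail of 1 descent step not counted)

6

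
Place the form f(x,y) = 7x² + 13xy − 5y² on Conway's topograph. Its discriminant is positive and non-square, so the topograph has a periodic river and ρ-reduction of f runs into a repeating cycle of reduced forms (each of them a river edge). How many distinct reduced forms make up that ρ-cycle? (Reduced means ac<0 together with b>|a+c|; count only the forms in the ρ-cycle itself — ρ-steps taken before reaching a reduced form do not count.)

D = 309, ⌊√D⌋ = 17
river: ρ → (-5,17,1)
river: ρ → (1,17,-5)
river: ρ → (-5,13,7)
river: ρ → (7,15,-3)
river: ρ → (-3,15,7)
river: ρ → (7,13,-5)
ρ-cycle length = 6 (tail of 0 descent steps not counted)

6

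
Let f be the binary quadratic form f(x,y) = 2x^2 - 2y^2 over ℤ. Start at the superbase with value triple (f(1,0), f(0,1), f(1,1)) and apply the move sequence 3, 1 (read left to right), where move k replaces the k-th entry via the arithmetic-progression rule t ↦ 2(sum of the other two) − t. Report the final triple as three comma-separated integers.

start (2,-2,0) = (f(1,0),f(0,1),f(1,1))
replace slot 3: 2·(2+(-2)) − 0 = 0 → (2,-2,0)
replace slot 1: 2·((-2)+0) − 2 = -6 → (-6,-2,0)

-6,-2,0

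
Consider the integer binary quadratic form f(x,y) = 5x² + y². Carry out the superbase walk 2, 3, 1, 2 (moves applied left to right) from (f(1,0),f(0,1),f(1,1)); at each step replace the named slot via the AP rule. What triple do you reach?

start (5,1,6) = (f(1,0),f(0,1),f(1,1))
replace slot 2: 2·(5+6) − 1 = 21 → (5,21,6)
replace slot 3: 2·(5+21) − 6 = 46 → (5,21,46)
replace slot 1: 2·(21+46) − 5 = 129 → (129,21,46)
replace slot 2: 2·(129+46) − 21 = 329 → (129,329,46)

129,329,46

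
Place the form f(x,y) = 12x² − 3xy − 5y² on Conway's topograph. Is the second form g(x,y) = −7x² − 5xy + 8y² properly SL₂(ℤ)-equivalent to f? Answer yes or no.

D₁ = 249, D₂ = 249
river cycle of f (length 16): (-5, 13, 4), (4, 11, -8), (-8, 5, 7), (7, 9, -6), (-6, 15, 1), (1, 15, -6), (-6, 9, 7), (7, 5, -8), (-8, 11, 4), (4, 13, -5), … (6 more)
river cycle of g (length 16): (8, 5, -7), (-7, 9, 6), (6, 15, -1), (-1, 15, 6), (6, 9, -7), (-7, 5, 8), (8, 11, -4), (-4, 13, 5), (5, 7, -10), (-10, 13, 2), … (6 more)
cycles differ ⇒ inequivalent

no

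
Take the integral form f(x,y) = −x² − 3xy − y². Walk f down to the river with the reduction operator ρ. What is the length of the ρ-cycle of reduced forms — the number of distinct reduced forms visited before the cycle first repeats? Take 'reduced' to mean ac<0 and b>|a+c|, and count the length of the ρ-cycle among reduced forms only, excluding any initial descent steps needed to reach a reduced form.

D = 5, ⌊√D⌋ = 2
descent: ρ → (-1,1,1)  [lands on river]
river: ρ → (1,1,-1)
ρ-cycle length = 2 (tail of 1 descent step not counted)

2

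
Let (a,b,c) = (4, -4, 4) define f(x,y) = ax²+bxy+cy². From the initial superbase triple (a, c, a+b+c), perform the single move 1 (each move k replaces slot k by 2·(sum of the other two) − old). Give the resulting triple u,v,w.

start (4,4,4) = (f(1,0),f(0,1),f(1,1))
replace slot 1: 2·(4+4) − 4 = 12 → (12,4,4)

12,4,4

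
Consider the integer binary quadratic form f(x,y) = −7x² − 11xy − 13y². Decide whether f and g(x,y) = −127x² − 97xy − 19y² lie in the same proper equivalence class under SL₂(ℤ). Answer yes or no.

D₁ = -243, D₂ = -243
f is negative-definite; reduce −f:
−f: translate: b→-3 (≡11 mod 14), so (7,11,13)→(7,-3,9)
−f: reduced (well bottom): (7,-3,9) with a≤c, −a<b≤a
flip sign back: reduced form of f is (-7,3,-9)
g is negative-definite; reduce −g:
−g: flip: (127,97,19)→(19,-97,127)
−g: translate: b→17 (≡-97 mod 38), so (19,-97,127)→(19,17,7)
−g: flip: (19,17,7)→(7,-17,19)
−g: translate: b→-3 (≡-17 mod 14), so (7,-17,19)→(7,-3,9)
−g: reduced (well bottom): (7,-3,9) with a≤c, −a<b≤a
flip sign back: reduced form of g is (-7,3,-9)
reduced forms (-7, 3, -9) vs (-7, 3, -9) ⇒ equivalent

yes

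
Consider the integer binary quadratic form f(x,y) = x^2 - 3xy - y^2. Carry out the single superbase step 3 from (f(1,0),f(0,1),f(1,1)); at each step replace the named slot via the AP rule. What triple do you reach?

start (1,-1,-3) = (f(1,0),f(0,1),f(1,1))
replace slot 3: 2·(1+(-1)) − (-3) = 3 → (1,-1,3)

1,-1,3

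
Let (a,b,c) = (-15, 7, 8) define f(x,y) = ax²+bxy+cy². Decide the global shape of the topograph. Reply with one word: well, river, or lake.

D = b²−4ac = 7² − 4·(-15)·8 = 529
D = 23² is a perfect square ⇒ form factors over ℤ ⇒ lakes

lake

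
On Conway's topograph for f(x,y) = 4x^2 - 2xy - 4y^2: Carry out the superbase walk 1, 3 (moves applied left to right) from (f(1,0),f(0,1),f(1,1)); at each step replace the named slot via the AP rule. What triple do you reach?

start (4,-4,-2) = (f(1,0),f(0,1),f(1,1))
replace slot 1: 2·((-4)+(-2)) − 4 = -16 → (-16,-4,-2)
replace slot 3: 2·((-16)+(-4)) − (-2) = -38 → (-16,-4,-38)

-16,-4,-38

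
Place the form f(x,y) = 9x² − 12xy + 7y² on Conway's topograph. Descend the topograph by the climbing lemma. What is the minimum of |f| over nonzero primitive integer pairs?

translate: b→6 (≡-12 mod 18), so (9,-12,7)→(9,6,4)
flip: (9,6,4)→(4,-6,9)
translate: b→2 (≡-6 mod 8), so (4,-6,9)→(4,2,7)
reduced (well bottom): (4,2,7) with a≤c, −a<b≤a
well minimum = a = 4

4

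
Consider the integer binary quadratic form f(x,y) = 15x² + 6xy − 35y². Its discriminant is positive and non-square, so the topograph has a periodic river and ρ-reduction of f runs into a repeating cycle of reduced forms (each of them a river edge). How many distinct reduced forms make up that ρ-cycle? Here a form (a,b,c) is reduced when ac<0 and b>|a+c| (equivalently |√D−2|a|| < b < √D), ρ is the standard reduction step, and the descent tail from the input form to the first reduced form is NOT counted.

D = 2136, ⌊√D⌋ = 46
descent: ρ → (-35,-6,15)
descent: ρ → (15,36,-14)  [lands on river]
river: ρ → (-14,20,31)
river: ρ → (31,42,-3)
river: ρ → (-3,42,31)
river: ρ → (31,20,-14)
river: ρ → (-14,36,15)
river: ρ → (15,24,-26)
river: ρ → (-26,28,13)
river: ρ → (13,24,-30)
river: ρ → (-30,36,7)
river: ρ → (7,34,-35)
river: ρ → (-35,36,6)
river: ρ → (6,36,-35)
river: ρ → (-35,34,7)
river: ρ → (7,36,-30)
river: ρ → (-30,24,13)
river: ρ → (13,28,-26)
river: ρ → (-26,24,15)
ρ-cycle length = 18 (tail of 2 descent steps not counted)

18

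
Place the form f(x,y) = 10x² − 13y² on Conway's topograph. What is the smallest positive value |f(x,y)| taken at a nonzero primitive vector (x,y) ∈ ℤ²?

descent: ρ → (-13,0,10)
descent: ρ → (10,20,-3)  [lands on river]
river: ρ → (-3,22,3)
river: ρ → (3,20,-10)
river: ρ → (-10,20,3)
river: ρ → (3,22,-3)
river: ρ → (-3,20,10)
closes: descent 2, river 6
min |a| on river = 3

3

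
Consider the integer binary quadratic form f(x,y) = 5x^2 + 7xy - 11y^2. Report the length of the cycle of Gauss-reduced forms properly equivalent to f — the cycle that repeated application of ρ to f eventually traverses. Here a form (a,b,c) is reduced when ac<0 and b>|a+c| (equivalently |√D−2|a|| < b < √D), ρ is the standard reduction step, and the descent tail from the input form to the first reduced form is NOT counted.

D = 269, ⌊√D⌋ = 16
river: ρ → (-11,15,1)
river: ρ → (1,15,-11)
river: ρ → (-11,7,5)
river: ρ → (5,13,-5)
river: ρ → (-5,7,11)
river: ρ → (11,15,-1)
river: ρ → (-1,15,11)
river: ρ → (11,7,-5)
river: ρ → (-5,13,5)
river: ρ → (5,7,-11)
ρ-cycle length = 10 (tail of 0 descent steps not counted)

10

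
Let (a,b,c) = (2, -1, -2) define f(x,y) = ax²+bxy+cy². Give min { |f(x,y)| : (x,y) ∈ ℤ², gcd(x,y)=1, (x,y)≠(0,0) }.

descent: ρ → (-2,1,2)  [lands on river]
river: ρ → (2,3,-1)
river: ρ → (-1,3,2)
river: ρ → (2,1,-2)
river: ρ → (-2,3,1)
river: ρ → (1,3,-2)
closes: descent 1, river 6
min |a| on river = 1

1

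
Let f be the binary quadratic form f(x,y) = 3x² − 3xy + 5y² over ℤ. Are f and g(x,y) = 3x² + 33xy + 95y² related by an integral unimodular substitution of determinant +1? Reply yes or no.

D₁ = -51, D₂ = -51
f: translate: b→3 (≡-3 mod 6), so (3,-3,5)→(3,3,5)
f: reduced (well bottom): (3,3,5) with a≤c, −a<b≤a
g: translate: b→3 (≡33 mod 6), so (3,33,95)→(3,3,5)
g: reduced (well bottom): (3,3,5) with a≤c, −a<b≤a
reduced forms (3, 3, 5) vs (3, 3, 5) ⇒ equivalent

yes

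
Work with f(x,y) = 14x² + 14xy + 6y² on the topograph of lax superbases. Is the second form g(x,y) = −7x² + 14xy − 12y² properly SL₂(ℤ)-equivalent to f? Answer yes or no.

D₁ = -140, D₂ = -140
f: flip: (14,14,6)→(6,-14,14)
f: translate: b→-2 (≡-14 mod 12), so (6,-14,14)→(6,-2,6)
f: flip: (6,-2,6)→(6,2,6)
f: reduced (well bottom): (6,2,6) with a≤c, −a<b≤a
g is negative-definite; reduce −g:
−g: translate: b→0 (≡-14 mod 14), so (7,-14,12)→(7,0,5)
−g: flip: (7,0,5)→(5,0,7)
−g: reduced (well bottom): (5,0,7) with a≤c, −a<b≤a
flip sign back: reduced form of g is (-5,0,-7)
reduced forms (6, 2, 6) vs (-5, 0, -7) ⇒ inequivalent

no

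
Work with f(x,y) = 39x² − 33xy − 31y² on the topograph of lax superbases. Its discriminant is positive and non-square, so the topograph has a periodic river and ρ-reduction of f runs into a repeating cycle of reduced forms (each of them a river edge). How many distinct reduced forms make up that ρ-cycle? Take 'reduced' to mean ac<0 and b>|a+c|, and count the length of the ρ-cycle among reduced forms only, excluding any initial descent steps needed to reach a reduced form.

D = 5925, ⌊√D⌋ = 76
descent: ρ → (-31,33,39)  [lands on river]
river: ρ → (39,45,-25)
river: ρ → (-25,55,29)
river: ρ → (29,61,-19)
river: ρ → (-19,53,41)
river: ρ → (41,29,-31)
ρ-cycle length = 6 (tail of 1 descent step not counted)

6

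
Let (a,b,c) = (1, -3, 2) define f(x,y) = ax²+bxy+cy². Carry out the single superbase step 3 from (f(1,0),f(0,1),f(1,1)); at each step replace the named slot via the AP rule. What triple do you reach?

start (1,2,0) = (f(1,0),f(0,1),f(1,1))
replace slot 3: 2·(1+2) − 0 = 6 → (1,2,6)

1,2,6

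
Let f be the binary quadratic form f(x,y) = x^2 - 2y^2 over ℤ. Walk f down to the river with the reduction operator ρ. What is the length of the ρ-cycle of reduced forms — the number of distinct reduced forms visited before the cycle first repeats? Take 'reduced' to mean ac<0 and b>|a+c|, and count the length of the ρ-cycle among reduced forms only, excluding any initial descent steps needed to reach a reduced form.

D = 8, ⌊√D⌋ = 2
descent: ρ → (-2,0,1)
descent: ρ → (1,2,-1)  [lands on river]
river: ρ → (-1,2,1)
ρ-cycle length = 2 (tail of 2 descent steps not counted)

2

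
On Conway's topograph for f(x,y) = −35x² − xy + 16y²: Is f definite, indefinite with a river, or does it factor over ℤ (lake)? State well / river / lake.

D = b²−4ac = (-1)² − 4·(-35)·16 = 2241
D > 0 non-square ⇒ indefinite ⇒ periodic river

river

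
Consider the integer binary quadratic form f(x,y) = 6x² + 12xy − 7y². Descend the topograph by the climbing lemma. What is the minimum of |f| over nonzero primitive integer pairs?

river: ρ → (-7,16,2)
river: ρ → (2,16,-7)
river: ρ → (-7,12,6)
river: ρ → (6,12,-7)
closes: descent 0, river 4
min |a| on river = 2

2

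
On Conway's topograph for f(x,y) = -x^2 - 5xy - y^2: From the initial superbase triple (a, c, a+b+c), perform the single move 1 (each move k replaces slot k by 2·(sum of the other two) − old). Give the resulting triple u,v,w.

start (-1,-1,-7) = (f(1,0),f(0,1),f(1,1))
replace slot 1: 2·((-1)+(-7)) − (-1) = -15 → (-15,-1,-7)

-15,-1,-7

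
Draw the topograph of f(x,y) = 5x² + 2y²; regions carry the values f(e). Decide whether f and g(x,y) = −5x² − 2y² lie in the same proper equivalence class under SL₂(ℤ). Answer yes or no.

D₁ = -40, D₂ = -40
f: flip: (5,0,2)→(2,0,5)
f: reduced (well bottom): (2,0,5) with a≤c, −a<b≤a
g is negative-definite; reduce −g:
−g: flip: (5,0,2)→(2,0,5)
−g: reduced (well bottom): (2,0,5) with a≤c, −a<b≤a
flip sign back: reduced form of g is (-2,0,-5)
reduced forms (2, 0, 5) vs (-2, 0, -5) ⇒ inequivalent

no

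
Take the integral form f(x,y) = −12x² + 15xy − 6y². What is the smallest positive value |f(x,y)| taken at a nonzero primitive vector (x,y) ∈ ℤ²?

translate: b→9 (≡-15 mod 24), so (12,-15,6)→(12,9,3)
flip: (12,9,3)→(3,-9,12)
translate: b→3 (≡-9 mod 6), so (3,-9,12)→(3,3,6)
reduced (well bottom): (3,3,6) with a≤c, −a<b≤a
well minimum |f| = |-3| = 3 (negative-definite)

3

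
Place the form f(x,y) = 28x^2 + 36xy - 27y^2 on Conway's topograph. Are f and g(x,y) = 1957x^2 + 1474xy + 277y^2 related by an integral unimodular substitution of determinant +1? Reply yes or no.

D₁ = 4320, D₂ = 4320
river cycle of f (length 12): (-27, 18, 37), (37, 56, -8), (-8, 56, 37), (37, 18, -27), (-27, 36, 28), (28, 20, -35), (-35, 50, 13), (13, 54, -27), (-27, 54, 13), (13, 50, -35), … (2 more)
river cycle of g (length 12): (28, 36, -27), (-27, 18, 37), (37, 56, -8), (-8, 56, 37), (37, 18, -27), (-27, 36, 28), (28, 20, -35), (-35, 50, 13), (13, 54, -27), (-27, 54, 13), … (2 more)
cycles coincide ⇒ equivalent

yes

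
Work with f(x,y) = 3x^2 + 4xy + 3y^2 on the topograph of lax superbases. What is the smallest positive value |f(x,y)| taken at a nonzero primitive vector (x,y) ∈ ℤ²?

translate: b→-2 (≡4 mod 6), so (3,4,3)→(3,-2,2)
flip: (3,-2,2)→(2,2,3)
reduced (well bottom): (2,2,3) with a≤c, −a<b≤a
well minimum = a = 2

2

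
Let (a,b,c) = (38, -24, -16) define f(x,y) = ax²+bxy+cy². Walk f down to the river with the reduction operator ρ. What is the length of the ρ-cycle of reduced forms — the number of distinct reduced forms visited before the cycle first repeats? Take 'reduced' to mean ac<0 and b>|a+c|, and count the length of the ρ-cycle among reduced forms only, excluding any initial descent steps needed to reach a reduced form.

D = 3008, ⌊√D⌋ = 54
descent: ρ → (-16,24,38)  [lands on river]
river: ρ → (38,52,-2)
river: ρ → (-2,52,38)
river: ρ → (38,24,-16)
river: ρ → (-16,40,22)
river: ρ → (22,48,-8)
river: ρ → (-8,48,22)
river: ρ → (22,40,-16)
ρ-cycle length = 8 (tail of 1 descent step not counted)

8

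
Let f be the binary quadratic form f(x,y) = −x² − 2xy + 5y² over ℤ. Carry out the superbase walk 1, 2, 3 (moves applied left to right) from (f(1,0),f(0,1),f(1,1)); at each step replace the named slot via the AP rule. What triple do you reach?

start (-1,5,2) = (f(1,0),f(0,1),f(1,1))
replace slot 1: 2·(5+2) − (-1) = 15 → (15,5,2)
replace slot 2: 2·(15+2) − 5 = 29 → (15,29,2)
replace slot 3: 2·(15+29) − 2 = 86 → (15,29,86)

15,29,86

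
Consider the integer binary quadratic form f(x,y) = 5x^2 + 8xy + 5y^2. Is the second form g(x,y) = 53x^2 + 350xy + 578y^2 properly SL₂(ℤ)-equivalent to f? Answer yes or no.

D₁ = -36, D₂ = -36
f: translate: b→-2 (≡8 mod 10), so (5,8,5)→(5,-2,2)
f: flip: (5,-2,2)→(2,2,5)
f: reduced (well bottom): (2,2,5) with a≤c, −a<b≤a
g: translate: b→32 (≡350 mod 106), so (53,350,578)→(53,32,5)
g: flip: (53,32,5)→(5,-32,53)
g: translate: b→-2 (≡-32 mod 10), so (5,-32,53)→(5,-2,2)
g: flip: (5,-2,2)→(2,2,5)
g: reduced (well bottom): (2,2,5) with a≤c, −a<b≤a
reduced forms (2, 2, 5) vs (2, 2, 5) ⇒ equivalent

yes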